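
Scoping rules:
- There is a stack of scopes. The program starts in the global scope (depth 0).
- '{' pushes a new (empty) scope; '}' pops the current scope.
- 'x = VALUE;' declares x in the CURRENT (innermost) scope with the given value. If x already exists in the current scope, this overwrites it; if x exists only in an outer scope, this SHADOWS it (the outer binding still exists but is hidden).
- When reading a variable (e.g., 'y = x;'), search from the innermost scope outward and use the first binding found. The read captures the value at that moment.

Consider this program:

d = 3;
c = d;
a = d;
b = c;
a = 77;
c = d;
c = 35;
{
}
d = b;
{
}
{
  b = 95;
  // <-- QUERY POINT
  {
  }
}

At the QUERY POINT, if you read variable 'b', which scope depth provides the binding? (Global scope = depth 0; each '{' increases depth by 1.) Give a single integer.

Step 1: declare d=3 at depth 0
Step 2: declare c=(read d)=3 at depth 0
Step 3: declare a=(read d)=3 at depth 0
Step 4: declare b=(read c)=3 at depth 0
Step 5: declare a=77 at depth 0
Step 6: declare c=(read d)=3 at depth 0
Step 7: declare c=35 at depth 0
Step 8: enter scope (depth=1)
Step 9: exit scope (depth=0)
Step 10: declare d=(read b)=3 at depth 0
Step 11: enter scope (depth=1)
Step 12: exit scope (depth=0)
Step 13: enter scope (depth=1)
Step 14: declare b=95 at depth 1
Visible at query point: a=77 b=95 c=35 d=3

Answer: 1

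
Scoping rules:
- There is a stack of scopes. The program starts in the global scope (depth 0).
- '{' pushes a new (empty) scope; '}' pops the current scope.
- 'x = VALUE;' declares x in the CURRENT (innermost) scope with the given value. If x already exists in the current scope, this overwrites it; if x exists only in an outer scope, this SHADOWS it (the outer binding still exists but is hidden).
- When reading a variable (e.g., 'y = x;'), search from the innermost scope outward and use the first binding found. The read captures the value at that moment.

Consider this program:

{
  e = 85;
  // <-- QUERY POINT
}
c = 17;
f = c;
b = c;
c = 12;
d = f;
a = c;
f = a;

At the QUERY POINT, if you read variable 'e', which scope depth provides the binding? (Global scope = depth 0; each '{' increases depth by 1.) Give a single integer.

Step 1: enter scope (depth=1)
Step 2: declare e=85 at depth 1
Visible at query point: e=85

Answer: 1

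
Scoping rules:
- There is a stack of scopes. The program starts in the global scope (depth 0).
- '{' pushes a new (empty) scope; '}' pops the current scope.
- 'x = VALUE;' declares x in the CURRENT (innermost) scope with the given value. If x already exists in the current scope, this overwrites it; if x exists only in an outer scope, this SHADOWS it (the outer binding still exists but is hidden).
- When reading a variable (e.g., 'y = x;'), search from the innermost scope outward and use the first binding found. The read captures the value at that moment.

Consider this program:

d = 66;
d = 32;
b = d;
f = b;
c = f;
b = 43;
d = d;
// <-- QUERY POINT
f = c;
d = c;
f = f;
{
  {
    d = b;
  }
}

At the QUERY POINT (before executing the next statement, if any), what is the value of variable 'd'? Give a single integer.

Answer: 32

Derivation:
Step 1: declare d=66 at depth 0
Step 2: declare d=32 at depth 0
Step 3: declare b=(read d)=32 at depth 0
Step 4: declare f=(read b)=32 at depth 0
Step 5: declare c=(read f)=32 at depth 0
Step 6: declare b=43 at depth 0
Step 7: declare d=(read d)=32 at depth 0
Visible at query point: b=43 c=32 d=32 f=32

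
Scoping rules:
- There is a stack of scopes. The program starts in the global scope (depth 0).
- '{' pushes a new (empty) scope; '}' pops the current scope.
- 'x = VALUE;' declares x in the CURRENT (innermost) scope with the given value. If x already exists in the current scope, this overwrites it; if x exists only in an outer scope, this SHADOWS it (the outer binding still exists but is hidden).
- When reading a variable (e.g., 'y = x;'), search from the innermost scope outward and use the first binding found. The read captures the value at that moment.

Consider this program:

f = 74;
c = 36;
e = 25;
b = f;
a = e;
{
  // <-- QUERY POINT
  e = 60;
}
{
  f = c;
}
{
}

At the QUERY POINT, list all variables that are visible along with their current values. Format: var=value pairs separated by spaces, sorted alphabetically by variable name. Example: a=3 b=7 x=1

Step 1: declare f=74 at depth 0
Step 2: declare c=36 at depth 0
Step 3: declare e=25 at depth 0
Step 4: declare b=(read f)=74 at depth 0
Step 5: declare a=(read e)=25 at depth 0
Step 6: enter scope (depth=1)
Visible at query point: a=25 b=74 c=36 e=25 f=74

Answer: a=25 b=74 c=36 e=25 f=74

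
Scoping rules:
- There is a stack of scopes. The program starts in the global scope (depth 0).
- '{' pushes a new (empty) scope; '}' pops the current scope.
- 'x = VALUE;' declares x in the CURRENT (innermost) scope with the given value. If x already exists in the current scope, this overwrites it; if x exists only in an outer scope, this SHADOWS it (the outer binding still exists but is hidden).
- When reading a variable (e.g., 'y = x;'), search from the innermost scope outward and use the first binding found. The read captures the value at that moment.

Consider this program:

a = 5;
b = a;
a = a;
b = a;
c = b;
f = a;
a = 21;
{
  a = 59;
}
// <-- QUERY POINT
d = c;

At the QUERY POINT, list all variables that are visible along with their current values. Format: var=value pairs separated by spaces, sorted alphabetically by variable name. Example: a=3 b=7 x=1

Answer: a=21 b=5 c=5 f=5

Derivation:
Step 1: declare a=5 at depth 0
Step 2: declare b=(read a)=5 at depth 0
Step 3: declare a=(read a)=5 at depth 0
Step 4: declare b=(read a)=5 at depth 0
Step 5: declare c=(read b)=5 at depth 0
Step 6: declare f=(read a)=5 at depth 0
Step 7: declare a=21 at depth 0
Step 8: enter scope (depth=1)
Step 9: declare a=59 at depth 1
Step 10: exit scope (depth=0)
Visible at query point: a=21 b=5 c=5 f=5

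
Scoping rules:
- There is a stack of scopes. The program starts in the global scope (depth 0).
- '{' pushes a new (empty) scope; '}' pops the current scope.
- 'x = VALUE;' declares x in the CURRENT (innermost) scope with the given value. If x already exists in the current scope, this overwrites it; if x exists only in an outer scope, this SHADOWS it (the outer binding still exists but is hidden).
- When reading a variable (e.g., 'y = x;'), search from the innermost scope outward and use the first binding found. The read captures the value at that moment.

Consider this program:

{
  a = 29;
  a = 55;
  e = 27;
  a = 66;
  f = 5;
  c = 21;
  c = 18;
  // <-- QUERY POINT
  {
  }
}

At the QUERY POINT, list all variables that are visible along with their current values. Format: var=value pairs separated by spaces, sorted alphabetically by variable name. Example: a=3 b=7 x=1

Step 1: enter scope (depth=1)
Step 2: declare a=29 at depth 1
Step 3: declare a=55 at depth 1
Step 4: declare e=27 at depth 1
Step 5: declare a=66 at depth 1
Step 6: declare f=5 at depth 1
Step 7: declare c=21 at depth 1
Step 8: declare c=18 at depth 1
Visible at query point: a=66 c=18 e=27 f=5

Answer: a=66 c=18 e=27 f=5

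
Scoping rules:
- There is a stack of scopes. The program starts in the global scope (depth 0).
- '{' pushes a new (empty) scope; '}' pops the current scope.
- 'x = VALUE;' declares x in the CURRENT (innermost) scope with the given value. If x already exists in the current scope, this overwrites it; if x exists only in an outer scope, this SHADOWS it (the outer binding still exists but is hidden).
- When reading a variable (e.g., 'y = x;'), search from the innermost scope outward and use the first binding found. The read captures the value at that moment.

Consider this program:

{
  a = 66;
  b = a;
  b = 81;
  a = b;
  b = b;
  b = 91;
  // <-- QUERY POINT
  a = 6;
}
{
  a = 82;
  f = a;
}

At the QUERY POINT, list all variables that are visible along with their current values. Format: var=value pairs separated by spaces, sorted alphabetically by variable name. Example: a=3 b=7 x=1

Answer: a=81 b=91

Derivation:
Step 1: enter scope (depth=1)
Step 2: declare a=66 at depth 1
Step 3: declare b=(read a)=66 at depth 1
Step 4: declare b=81 at depth 1
Step 5: declare a=(read b)=81 at depth 1
Step 6: declare b=(read b)=81 at depth 1
Step 7: declare b=91 at depth 1
Visible at query point: a=81 b=91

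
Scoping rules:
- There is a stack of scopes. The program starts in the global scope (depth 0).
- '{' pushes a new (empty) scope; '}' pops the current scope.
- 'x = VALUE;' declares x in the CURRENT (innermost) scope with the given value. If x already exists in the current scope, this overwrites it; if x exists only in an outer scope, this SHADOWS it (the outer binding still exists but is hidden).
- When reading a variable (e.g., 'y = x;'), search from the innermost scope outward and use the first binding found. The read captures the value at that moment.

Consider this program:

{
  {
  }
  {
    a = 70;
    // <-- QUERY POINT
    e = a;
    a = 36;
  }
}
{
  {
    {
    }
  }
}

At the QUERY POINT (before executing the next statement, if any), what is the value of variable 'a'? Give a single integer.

Step 1: enter scope (depth=1)
Step 2: enter scope (depth=2)
Step 3: exit scope (depth=1)
Step 4: enter scope (depth=2)
Step 5: declare a=70 at depth 2
Visible at query point: a=70

Answer: 70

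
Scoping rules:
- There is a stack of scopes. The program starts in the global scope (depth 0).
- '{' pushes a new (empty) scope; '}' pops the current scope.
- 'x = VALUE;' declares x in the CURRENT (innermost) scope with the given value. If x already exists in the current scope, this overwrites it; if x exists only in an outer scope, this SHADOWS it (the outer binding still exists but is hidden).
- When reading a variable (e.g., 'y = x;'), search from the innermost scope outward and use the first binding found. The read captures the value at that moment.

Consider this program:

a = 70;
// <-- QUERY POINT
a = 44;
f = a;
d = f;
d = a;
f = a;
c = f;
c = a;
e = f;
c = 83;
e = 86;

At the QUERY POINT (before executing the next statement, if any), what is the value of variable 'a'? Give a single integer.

Step 1: declare a=70 at depth 0
Visible at query point: a=70

Answer: 70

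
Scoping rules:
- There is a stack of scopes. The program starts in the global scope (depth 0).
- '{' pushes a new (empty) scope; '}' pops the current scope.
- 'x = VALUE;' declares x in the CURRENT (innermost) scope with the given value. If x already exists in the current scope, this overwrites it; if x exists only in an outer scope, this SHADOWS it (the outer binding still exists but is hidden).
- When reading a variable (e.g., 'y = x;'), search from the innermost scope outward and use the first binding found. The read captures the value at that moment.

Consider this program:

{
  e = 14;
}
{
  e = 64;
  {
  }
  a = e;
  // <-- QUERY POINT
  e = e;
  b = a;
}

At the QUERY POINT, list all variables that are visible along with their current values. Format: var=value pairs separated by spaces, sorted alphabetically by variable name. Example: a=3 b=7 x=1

Step 1: enter scope (depth=1)
Step 2: declare e=14 at depth 1
Step 3: exit scope (depth=0)
Step 4: enter scope (depth=1)
Step 5: declare e=64 at depth 1
Step 6: enter scope (depth=2)
Step 7: exit scope (depth=1)
Step 8: declare a=(read e)=64 at depth 1
Visible at query point: a=64 e=64

Answer: a=64 e=64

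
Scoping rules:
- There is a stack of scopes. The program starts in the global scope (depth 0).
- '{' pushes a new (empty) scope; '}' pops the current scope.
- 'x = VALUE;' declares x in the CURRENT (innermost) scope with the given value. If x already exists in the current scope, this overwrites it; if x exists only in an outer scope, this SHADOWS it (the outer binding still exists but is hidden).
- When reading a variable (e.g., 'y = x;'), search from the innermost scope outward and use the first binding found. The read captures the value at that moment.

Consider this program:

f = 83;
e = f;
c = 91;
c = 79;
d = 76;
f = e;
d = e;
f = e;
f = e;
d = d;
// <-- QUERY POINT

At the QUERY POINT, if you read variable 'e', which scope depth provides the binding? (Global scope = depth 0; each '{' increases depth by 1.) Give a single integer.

Step 1: declare f=83 at depth 0
Step 2: declare e=(read f)=83 at depth 0
Step 3: declare c=91 at depth 0
Step 4: declare c=79 at depth 0
Step 5: declare d=76 at depth 0
Step 6: declare f=(read e)=83 at depth 0
Step 7: declare d=(read e)=83 at depth 0
Step 8: declare f=(read e)=83 at depth 0
Step 9: declare f=(read e)=83 at depth 0
Step 10: declare d=(read d)=83 at depth 0
Visible at query point: c=79 d=83 e=83 f=83

Answer: 0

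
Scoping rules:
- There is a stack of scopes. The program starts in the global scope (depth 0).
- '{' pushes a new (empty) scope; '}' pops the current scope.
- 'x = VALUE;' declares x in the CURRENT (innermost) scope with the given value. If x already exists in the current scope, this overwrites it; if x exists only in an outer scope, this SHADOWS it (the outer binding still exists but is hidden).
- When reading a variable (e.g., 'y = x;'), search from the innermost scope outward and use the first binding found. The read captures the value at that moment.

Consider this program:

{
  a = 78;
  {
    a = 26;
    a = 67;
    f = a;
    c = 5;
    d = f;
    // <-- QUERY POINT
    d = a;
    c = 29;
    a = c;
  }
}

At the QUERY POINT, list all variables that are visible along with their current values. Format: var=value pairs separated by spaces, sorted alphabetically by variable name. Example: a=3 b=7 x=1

Answer: a=67 c=5 d=67 f=67

Derivation:
Step 1: enter scope (depth=1)
Step 2: declare a=78 at depth 1
Step 3: enter scope (depth=2)
Step 4: declare a=26 at depth 2
Step 5: declare a=67 at depth 2
Step 6: declare f=(read a)=67 at depth 2
Step 7: declare c=5 at depth 2
Step 8: declare d=(read f)=67 at depth 2
Visible at query point: a=67 c=5 d=67 f=67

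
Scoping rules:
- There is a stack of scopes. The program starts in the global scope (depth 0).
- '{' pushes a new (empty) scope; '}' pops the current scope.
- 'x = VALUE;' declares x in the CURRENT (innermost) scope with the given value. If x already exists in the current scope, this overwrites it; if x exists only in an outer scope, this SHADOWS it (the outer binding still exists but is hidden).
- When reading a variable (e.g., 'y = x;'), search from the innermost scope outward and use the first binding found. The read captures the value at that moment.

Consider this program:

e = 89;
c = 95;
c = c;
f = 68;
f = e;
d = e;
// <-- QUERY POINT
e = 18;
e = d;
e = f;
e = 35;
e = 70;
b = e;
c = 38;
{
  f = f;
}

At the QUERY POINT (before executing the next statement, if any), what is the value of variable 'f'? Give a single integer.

Step 1: declare e=89 at depth 0
Step 2: declare c=95 at depth 0
Step 3: declare c=(read c)=95 at depth 0
Step 4: declare f=68 at depth 0
Step 5: declare f=(read e)=89 at depth 0
Step 6: declare d=(read e)=89 at depth 0
Visible at query point: c=95 d=89 e=89 f=89

Answer: 89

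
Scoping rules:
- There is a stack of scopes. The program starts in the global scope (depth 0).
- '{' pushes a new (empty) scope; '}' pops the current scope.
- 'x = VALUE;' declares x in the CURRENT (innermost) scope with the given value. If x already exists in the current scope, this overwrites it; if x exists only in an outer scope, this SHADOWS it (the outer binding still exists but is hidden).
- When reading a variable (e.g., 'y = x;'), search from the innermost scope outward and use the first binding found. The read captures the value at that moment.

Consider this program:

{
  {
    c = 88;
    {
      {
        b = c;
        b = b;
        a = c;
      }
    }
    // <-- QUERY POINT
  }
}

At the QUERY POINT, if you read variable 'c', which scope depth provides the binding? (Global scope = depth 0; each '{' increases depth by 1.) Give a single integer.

Answer: 2

Derivation:
Step 1: enter scope (depth=1)
Step 2: enter scope (depth=2)
Step 3: declare c=88 at depth 2
Step 4: enter scope (depth=3)
Step 5: enter scope (depth=4)
Step 6: declare b=(read c)=88 at depth 4
Step 7: declare b=(read b)=88 at depth 4
Step 8: declare a=(read c)=88 at depth 4
Step 9: exit scope (depth=3)
Step 10: exit scope (depth=2)
Visible at query point: c=88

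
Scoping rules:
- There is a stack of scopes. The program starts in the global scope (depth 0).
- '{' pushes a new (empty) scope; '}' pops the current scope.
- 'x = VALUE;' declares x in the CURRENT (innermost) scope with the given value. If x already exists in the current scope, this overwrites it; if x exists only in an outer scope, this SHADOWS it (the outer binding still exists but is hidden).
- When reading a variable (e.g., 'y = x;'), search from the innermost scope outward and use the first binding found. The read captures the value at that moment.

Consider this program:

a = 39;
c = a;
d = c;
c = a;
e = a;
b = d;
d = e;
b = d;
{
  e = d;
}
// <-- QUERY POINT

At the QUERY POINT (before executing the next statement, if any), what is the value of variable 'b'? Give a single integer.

Step 1: declare a=39 at depth 0
Step 2: declare c=(read a)=39 at depth 0
Step 3: declare d=(read c)=39 at depth 0
Step 4: declare c=(read a)=39 at depth 0
Step 5: declare e=(read a)=39 at depth 0
Step 6: declare b=(read d)=39 at depth 0
Step 7: declare d=(read e)=39 at depth 0
Step 8: declare b=(read d)=39 at depth 0
Step 9: enter scope (depth=1)
Step 10: declare e=(read d)=39 at depth 1
Step 11: exit scope (depth=0)
Visible at query point: a=39 b=39 c=39 d=39 e=39

Answer: 39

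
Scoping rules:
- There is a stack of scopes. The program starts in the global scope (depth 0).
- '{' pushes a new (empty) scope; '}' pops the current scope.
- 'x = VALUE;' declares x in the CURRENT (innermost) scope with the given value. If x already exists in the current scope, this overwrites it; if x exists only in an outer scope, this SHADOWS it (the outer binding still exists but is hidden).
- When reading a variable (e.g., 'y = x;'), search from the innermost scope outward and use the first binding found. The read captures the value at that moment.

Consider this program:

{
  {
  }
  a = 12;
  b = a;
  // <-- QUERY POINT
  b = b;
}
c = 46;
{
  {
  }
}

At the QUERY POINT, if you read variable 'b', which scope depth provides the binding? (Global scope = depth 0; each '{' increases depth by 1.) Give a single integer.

Step 1: enter scope (depth=1)
Step 2: enter scope (depth=2)
Step 3: exit scope (depth=1)
Step 4: declare a=12 at depth 1
Step 5: declare b=(read a)=12 at depth 1
Visible at query point: a=12 b=12

Answer: 1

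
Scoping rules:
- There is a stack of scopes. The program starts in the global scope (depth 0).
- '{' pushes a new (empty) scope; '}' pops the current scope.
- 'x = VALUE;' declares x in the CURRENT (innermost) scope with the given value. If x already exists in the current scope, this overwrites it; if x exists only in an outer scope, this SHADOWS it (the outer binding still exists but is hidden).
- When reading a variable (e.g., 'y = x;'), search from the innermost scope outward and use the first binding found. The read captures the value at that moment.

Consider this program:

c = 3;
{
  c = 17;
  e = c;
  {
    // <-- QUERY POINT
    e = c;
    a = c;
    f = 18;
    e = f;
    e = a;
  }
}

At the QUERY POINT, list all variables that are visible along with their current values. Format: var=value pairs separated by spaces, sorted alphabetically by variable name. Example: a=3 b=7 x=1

Answer: c=17 e=17

Derivation:
Step 1: declare c=3 at depth 0
Step 2: enter scope (depth=1)
Step 3: declare c=17 at depth 1
Step 4: declare e=(read c)=17 at depth 1
Step 5: enter scope (depth=2)
Visible at query point: c=17 e=17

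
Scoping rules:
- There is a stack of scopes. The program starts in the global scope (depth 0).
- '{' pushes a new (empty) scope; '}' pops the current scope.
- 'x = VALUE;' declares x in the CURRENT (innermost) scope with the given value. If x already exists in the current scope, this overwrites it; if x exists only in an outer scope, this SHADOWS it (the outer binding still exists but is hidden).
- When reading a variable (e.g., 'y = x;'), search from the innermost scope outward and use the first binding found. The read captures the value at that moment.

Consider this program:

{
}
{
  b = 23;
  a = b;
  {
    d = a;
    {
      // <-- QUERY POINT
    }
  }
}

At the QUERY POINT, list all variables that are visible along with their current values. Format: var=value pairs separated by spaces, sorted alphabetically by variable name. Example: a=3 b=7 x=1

Answer: a=23 b=23 d=23

Derivation:
Step 1: enter scope (depth=1)
Step 2: exit scope (depth=0)
Step 3: enter scope (depth=1)
Step 4: declare b=23 at depth 1
Step 5: declare a=(read b)=23 at depth 1
Step 6: enter scope (depth=2)
Step 7: declare d=(read a)=23 at depth 2
Step 8: enter scope (depth=3)
Visible at query point: a=23 b=23 d=23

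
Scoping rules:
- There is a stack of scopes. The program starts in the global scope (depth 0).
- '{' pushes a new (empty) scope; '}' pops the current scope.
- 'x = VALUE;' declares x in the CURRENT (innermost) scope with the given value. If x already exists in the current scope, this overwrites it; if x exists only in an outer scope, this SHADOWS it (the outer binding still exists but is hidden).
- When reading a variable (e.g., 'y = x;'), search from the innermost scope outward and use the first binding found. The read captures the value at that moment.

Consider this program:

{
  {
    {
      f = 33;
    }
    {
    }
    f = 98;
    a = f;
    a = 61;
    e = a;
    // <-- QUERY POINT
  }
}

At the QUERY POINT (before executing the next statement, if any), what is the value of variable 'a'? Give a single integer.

Answer: 61

Derivation:
Step 1: enter scope (depth=1)
Step 2: enter scope (depth=2)
Step 3: enter scope (depth=3)
Step 4: declare f=33 at depth 3
Step 5: exit scope (depth=2)
Step 6: enter scope (depth=3)
Step 7: exit scope (depth=2)
Step 8: declare f=98 at depth 2
Step 9: declare a=(read f)=98 at depth 2
Step 10: declare a=61 at depth 2
Step 11: declare e=(read a)=61 at depth 2
Visible at query point: a=61 e=61 f=98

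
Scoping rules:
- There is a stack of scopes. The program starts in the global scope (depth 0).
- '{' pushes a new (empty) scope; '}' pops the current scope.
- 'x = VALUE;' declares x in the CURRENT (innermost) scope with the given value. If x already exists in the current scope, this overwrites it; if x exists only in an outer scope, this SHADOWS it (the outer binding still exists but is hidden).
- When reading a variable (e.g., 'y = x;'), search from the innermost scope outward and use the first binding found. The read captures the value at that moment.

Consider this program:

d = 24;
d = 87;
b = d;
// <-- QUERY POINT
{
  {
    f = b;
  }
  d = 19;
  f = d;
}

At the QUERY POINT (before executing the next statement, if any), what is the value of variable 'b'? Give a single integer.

Step 1: declare d=24 at depth 0
Step 2: declare d=87 at depth 0
Step 3: declare b=(read d)=87 at depth 0
Visible at query point: b=87 d=87

Answer: 87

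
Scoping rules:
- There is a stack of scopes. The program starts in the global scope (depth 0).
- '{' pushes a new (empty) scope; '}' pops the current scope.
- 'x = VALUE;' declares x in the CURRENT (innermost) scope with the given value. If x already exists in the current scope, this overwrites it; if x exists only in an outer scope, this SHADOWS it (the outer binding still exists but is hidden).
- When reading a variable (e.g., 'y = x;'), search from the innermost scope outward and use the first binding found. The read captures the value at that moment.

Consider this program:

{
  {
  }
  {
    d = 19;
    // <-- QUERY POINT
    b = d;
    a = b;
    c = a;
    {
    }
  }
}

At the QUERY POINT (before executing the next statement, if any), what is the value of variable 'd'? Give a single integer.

Step 1: enter scope (depth=1)
Step 2: enter scope (depth=2)
Step 3: exit scope (depth=1)
Step 4: enter scope (depth=2)
Step 5: declare d=19 at depth 2
Visible at query point: d=19

Answer: 19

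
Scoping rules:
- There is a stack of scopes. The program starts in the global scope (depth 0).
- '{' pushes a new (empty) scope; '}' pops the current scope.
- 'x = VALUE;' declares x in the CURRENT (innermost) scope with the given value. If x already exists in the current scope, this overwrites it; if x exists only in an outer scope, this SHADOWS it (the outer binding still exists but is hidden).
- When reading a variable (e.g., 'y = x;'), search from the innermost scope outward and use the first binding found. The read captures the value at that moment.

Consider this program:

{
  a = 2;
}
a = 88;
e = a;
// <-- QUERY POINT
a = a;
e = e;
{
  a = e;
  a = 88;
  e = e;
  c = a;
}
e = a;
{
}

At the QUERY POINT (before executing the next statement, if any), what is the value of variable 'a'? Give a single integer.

Answer: 88

Derivation:
Step 1: enter scope (depth=1)
Step 2: declare a=2 at depth 1
Step 3: exit scope (depth=0)
Step 4: declare a=88 at depth 0
Step 5: declare e=(read a)=88 at depth 0
Visible at query point: a=88 e=88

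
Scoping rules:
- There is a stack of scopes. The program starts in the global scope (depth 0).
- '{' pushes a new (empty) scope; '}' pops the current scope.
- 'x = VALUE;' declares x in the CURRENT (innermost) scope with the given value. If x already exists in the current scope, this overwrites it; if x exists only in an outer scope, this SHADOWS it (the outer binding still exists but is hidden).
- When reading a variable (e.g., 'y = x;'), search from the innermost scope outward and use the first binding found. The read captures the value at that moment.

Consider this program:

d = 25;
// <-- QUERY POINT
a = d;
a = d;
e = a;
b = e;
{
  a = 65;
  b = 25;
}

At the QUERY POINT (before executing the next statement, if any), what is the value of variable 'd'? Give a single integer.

Answer: 25

Derivation:
Step 1: declare d=25 at depth 0
Visible at query point: d=25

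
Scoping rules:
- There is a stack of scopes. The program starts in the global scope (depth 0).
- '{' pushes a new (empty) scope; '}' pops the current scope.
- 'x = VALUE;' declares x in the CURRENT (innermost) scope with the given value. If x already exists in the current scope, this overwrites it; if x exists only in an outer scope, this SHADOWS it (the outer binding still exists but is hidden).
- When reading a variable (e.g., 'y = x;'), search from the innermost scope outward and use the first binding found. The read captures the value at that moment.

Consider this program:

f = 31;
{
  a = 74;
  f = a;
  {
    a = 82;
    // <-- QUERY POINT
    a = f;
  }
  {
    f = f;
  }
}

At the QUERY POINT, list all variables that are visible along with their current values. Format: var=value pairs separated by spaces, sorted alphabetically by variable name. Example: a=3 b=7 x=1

Step 1: declare f=31 at depth 0
Step 2: enter scope (depth=1)
Step 3: declare a=74 at depth 1
Step 4: declare f=(read a)=74 at depth 1
Step 5: enter scope (depth=2)
Step 6: declare a=82 at depth 2
Visible at query point: a=82 f=74

Answer: a=82 f=74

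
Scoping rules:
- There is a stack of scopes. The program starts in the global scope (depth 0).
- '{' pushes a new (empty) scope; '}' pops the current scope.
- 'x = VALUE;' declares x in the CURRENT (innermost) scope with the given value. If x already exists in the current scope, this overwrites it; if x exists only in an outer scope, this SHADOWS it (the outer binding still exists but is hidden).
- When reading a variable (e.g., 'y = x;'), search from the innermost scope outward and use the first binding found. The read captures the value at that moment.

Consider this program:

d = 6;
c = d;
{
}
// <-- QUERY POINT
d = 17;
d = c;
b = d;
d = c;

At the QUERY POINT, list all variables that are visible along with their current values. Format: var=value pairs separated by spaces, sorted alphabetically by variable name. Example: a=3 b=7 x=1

Step 1: declare d=6 at depth 0
Step 2: declare c=(read d)=6 at depth 0
Step 3: enter scope (depth=1)
Step 4: exit scope (depth=0)
Visible at query point: c=6 d=6

Answer: c=6 d=6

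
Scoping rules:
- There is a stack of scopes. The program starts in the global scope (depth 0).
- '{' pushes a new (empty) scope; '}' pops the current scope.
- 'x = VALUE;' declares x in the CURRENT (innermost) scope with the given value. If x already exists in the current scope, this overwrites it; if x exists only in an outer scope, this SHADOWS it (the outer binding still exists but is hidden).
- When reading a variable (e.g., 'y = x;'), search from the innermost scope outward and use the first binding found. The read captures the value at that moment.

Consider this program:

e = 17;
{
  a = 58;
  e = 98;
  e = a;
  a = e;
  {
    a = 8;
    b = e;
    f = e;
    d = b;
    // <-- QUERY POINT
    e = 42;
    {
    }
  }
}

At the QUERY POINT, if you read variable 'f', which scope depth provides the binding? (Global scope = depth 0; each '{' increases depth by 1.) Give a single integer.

Step 1: declare e=17 at depth 0
Step 2: enter scope (depth=1)
Step 3: declare a=58 at depth 1
Step 4: declare e=98 at depth 1
Step 5: declare e=(read a)=58 at depth 1
Step 6: declare a=(read e)=58 at depth 1
Step 7: enter scope (depth=2)
Step 8: declare a=8 at depth 2
Step 9: declare b=(read e)=58 at depth 2
Step 10: declare f=(read e)=58 at depth 2
Step 11: declare d=(read b)=58 at depth 2
Visible at query point: a=8 b=58 d=58 e=58 f=58

Answer: 2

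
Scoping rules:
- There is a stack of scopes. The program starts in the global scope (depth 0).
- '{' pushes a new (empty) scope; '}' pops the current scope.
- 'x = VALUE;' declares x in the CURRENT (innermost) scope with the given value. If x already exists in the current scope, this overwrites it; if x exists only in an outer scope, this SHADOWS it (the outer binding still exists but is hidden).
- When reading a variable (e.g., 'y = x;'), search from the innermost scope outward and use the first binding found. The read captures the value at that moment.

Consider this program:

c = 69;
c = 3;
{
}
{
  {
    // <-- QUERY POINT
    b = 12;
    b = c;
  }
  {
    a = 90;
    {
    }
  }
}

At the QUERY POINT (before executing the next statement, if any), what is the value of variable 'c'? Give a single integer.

Step 1: declare c=69 at depth 0
Step 2: declare c=3 at depth 0
Step 3: enter scope (depth=1)
Step 4: exit scope (depth=0)
Step 5: enter scope (depth=1)
Step 6: enter scope (depth=2)
Visible at query point: c=3

Answer: 3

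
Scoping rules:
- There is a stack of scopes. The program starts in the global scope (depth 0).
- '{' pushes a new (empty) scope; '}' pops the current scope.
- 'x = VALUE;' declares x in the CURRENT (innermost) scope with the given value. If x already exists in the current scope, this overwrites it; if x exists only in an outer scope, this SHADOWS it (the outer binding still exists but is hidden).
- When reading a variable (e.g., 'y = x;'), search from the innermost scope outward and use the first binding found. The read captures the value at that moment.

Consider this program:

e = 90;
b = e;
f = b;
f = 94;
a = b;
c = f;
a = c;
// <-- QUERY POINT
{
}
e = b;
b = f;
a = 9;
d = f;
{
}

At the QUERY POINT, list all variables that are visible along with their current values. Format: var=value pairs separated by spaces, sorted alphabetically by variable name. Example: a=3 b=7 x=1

Step 1: declare e=90 at depth 0
Step 2: declare b=(read e)=90 at depth 0
Step 3: declare f=(read b)=90 at depth 0
Step 4: declare f=94 at depth 0
Step 5: declare a=(read b)=90 at depth 0
Step 6: declare c=(read f)=94 at depth 0
Step 7: declare a=(read c)=94 at depth 0
Visible at query point: a=94 b=90 c=94 e=90 f=94

Answer: a=94 b=90 c=94 e=90 f=94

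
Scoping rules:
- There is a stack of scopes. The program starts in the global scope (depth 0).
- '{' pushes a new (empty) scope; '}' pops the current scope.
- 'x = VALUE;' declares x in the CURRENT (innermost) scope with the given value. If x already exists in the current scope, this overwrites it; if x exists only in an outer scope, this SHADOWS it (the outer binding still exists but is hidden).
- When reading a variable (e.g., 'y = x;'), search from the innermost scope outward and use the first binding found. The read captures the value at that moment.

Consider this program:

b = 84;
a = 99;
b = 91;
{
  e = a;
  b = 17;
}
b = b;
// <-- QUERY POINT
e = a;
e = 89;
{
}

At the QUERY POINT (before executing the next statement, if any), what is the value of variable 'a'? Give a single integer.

Answer: 99

Derivation:
Step 1: declare b=84 at depth 0
Step 2: declare a=99 at depth 0
Step 3: declare b=91 at depth 0
Step 4: enter scope (depth=1)
Step 5: declare e=(read a)=99 at depth 1
Step 6: declare b=17 at depth 1
Step 7: exit scope (depth=0)
Step 8: declare b=(read b)=91 at depth 0
Visible at query point: a=99 b=91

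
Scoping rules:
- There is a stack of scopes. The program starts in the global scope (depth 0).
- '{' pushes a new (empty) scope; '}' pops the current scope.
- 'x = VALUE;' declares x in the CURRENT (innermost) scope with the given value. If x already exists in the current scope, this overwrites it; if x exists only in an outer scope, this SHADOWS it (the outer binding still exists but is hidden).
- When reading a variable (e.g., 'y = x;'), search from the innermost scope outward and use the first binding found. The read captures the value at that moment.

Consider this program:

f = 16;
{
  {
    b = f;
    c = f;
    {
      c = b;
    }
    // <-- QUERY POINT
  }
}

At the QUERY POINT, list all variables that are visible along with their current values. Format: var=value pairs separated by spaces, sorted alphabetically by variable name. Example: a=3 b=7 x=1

Step 1: declare f=16 at depth 0
Step 2: enter scope (depth=1)
Step 3: enter scope (depth=2)
Step 4: declare b=(read f)=16 at depth 2
Step 5: declare c=(read f)=16 at depth 2
Step 6: enter scope (depth=3)
Step 7: declare c=(read b)=16 at depth 3
Step 8: exit scope (depth=2)
Visible at query point: b=16 c=16 f=16

Answer: b=16 c=16 f=16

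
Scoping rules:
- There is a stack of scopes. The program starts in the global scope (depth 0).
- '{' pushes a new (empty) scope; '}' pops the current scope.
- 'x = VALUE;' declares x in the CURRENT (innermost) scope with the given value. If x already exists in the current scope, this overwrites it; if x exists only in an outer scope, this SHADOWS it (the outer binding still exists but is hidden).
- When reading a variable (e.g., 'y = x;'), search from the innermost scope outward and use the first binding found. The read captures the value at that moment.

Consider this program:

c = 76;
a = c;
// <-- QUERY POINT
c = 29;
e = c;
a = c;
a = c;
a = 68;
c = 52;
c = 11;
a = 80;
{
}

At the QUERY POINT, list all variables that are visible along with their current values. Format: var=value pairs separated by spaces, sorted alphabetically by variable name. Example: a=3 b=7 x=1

Answer: a=76 c=76

Derivation:
Step 1: declare c=76 at depth 0
Step 2: declare a=(read c)=76 at depth 0
Visible at query point: a=76 c=76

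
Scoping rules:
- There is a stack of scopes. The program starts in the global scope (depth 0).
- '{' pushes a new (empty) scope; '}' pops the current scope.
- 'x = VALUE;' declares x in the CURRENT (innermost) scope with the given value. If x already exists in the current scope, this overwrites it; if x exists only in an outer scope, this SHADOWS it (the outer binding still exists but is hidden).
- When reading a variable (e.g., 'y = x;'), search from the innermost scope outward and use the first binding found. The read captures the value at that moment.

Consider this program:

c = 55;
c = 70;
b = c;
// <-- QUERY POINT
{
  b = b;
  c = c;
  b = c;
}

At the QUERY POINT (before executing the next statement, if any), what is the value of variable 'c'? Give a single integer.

Answer: 70

Derivation:
Step 1: declare c=55 at depth 0
Step 2: declare c=70 at depth 0
Step 3: declare b=(read c)=70 at depth 0
Visible at query point: b=70 c=70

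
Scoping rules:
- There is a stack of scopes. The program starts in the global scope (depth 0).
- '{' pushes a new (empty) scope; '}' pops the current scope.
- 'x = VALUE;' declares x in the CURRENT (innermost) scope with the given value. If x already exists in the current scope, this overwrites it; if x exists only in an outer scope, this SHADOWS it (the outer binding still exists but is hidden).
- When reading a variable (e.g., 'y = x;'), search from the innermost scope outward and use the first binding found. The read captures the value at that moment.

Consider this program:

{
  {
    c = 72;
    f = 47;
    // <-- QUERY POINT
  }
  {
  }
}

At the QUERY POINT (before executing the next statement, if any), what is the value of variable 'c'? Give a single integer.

Step 1: enter scope (depth=1)
Step 2: enter scope (depth=2)
Step 3: declare c=72 at depth 2
Step 4: declare f=47 at depth 2
Visible at query point: c=72 f=47

Answer: 72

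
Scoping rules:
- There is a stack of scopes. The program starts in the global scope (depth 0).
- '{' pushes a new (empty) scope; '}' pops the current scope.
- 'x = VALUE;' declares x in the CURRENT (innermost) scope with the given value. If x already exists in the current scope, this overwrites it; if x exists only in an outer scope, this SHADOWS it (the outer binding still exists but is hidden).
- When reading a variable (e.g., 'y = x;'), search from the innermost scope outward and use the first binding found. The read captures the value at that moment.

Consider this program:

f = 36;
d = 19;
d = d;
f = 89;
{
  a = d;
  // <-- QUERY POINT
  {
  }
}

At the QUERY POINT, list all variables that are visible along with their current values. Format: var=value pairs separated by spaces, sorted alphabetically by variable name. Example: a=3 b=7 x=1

Step 1: declare f=36 at depth 0
Step 2: declare d=19 at depth 0
Step 3: declare d=(read d)=19 at depth 0
Step 4: declare f=89 at depth 0
Step 5: enter scope (depth=1)
Step 6: declare a=(read d)=19 at depth 1
Visible at query point: a=19 d=19 f=89

Answer: a=19 d=19 f=89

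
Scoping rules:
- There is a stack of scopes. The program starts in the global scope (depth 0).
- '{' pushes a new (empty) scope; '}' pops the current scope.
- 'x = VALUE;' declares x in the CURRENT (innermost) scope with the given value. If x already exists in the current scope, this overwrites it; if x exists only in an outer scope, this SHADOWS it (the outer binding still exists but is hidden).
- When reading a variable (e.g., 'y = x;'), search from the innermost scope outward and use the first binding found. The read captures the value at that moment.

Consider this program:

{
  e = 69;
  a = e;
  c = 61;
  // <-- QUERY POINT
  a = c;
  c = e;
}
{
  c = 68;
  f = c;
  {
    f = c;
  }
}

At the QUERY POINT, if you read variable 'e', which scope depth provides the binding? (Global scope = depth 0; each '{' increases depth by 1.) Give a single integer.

Answer: 1

Derivation:
Step 1: enter scope (depth=1)
Step 2: declare e=69 at depth 1
Step 3: declare a=(read e)=69 at depth 1
Step 4: declare c=61 at depth 1
Visible at query point: a=69 c=61 e=69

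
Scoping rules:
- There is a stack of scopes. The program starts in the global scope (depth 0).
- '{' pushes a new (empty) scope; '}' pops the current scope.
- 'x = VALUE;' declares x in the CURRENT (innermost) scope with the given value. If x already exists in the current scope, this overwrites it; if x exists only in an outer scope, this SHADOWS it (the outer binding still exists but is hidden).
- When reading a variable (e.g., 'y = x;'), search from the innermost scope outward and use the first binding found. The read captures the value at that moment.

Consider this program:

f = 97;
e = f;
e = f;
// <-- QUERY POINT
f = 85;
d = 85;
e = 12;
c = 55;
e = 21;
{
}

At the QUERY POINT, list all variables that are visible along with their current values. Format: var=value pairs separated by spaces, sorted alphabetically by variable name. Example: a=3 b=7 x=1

Step 1: declare f=97 at depth 0
Step 2: declare e=(read f)=97 at depth 0
Step 3: declare e=(read f)=97 at depth 0
Visible at query point: e=97 f=97

Answer: e=97 f=97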